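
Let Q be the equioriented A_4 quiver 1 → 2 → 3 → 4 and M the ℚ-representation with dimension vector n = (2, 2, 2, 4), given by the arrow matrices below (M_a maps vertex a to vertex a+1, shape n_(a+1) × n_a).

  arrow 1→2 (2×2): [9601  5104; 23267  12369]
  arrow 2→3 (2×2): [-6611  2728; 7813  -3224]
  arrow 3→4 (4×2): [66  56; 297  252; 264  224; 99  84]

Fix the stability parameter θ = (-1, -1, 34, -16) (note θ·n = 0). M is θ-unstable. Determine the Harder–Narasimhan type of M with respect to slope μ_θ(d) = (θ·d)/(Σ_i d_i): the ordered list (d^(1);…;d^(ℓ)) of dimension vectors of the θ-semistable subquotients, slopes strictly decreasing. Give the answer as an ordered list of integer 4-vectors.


Barcode: M ≅ I[1,2], I[1,4], I[3,3], I[4,4]^3. HN layers by μ_θ (4 steps, strictly decreasing):
  μ^(1)=34; μ^(2)=9; μ^(3)=-1; μ^(4)=-16

((0, 0, 1, 0); (0, 0, 1, 1); (2, 2, 0, 0); (0, 0, 0, 3))


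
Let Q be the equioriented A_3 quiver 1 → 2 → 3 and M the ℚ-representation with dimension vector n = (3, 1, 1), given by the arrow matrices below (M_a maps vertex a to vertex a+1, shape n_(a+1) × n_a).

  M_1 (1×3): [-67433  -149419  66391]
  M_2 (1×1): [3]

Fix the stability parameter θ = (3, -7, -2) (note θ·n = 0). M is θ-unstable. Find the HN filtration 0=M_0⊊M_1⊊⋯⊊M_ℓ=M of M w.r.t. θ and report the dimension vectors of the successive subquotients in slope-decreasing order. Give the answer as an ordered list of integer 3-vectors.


Via rank(M_{q-1}∘⋯∘M_p): M ≅ I[1,1]^2, I[1,3].
μ_θ-semistable layers: μ^(1)=3; μ^(2)=-2

((2, 0, 0); (1, 1, 1))


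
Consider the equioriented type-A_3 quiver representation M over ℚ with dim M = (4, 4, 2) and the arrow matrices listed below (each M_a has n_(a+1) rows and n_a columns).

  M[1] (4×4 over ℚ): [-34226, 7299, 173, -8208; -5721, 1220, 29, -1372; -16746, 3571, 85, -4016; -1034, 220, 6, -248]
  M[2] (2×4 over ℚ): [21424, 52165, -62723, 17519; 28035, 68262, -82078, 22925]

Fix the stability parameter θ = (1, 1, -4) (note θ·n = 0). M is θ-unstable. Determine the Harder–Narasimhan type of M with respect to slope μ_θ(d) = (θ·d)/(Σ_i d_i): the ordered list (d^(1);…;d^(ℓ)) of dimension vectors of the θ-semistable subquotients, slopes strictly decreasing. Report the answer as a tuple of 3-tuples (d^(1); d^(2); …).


Interval decomposition of M: I[1,1]^2, I[1,3]^2, I[2,2]^2.
HN type (ℓ=2): μ^(1)=1; μ^(2)=-2/3

((2, 2, 0); (2, 2, 2))


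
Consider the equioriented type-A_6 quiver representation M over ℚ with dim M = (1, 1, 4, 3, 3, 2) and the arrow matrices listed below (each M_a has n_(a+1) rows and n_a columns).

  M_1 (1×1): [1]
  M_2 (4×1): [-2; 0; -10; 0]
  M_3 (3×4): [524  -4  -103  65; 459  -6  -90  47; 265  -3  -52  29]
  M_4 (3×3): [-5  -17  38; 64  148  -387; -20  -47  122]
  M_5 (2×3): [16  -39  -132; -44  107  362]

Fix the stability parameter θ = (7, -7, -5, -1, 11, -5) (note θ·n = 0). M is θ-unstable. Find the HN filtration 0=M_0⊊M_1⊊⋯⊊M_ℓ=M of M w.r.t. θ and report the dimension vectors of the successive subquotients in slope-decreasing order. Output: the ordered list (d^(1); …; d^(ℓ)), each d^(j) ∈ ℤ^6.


Interval decomposition of M: I[1,6], I[3,3], I[3,5], I[3,6].
HN type (ℓ=5): μ^(1)=11; μ^(2)=3; μ^(3)=-1; μ^(4)=-5/3; μ^(5)=-5

((0, 0, 0, 0, 1, 0); (0, 0, 0, 0, 2, 2); (0, 0, 0, 3, 0, 0); (1, 1, 1, 0, 0, 0); (0, 0, 3, 0, 0, 0))


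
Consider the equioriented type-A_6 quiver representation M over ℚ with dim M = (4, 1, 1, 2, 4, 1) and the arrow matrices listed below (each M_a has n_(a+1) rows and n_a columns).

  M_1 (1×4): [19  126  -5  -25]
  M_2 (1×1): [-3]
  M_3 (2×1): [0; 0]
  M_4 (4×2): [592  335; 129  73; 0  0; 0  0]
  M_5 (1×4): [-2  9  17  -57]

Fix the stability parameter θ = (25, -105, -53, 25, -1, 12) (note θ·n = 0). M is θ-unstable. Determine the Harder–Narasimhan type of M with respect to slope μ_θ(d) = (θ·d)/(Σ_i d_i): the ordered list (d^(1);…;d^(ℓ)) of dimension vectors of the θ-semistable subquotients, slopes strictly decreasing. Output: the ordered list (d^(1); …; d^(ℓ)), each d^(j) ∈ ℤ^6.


Via rank(M_{q-1}∘⋯∘M_p): M ≅ I[1,1]^3, I[1,3], I[4,5], I[4,6], I[5,5]^2.
μ_θ-semistable layers: μ^(1)=25; μ^(2)=12; μ^(3)=-1; μ^(4)=-133/3

((3, 0, 0, 0, 0, 0); (0, 0, 0, 2, 2, 1); (0, 0, 0, 0, 2, 0); (1, 1, 1, 0, 0, 0))


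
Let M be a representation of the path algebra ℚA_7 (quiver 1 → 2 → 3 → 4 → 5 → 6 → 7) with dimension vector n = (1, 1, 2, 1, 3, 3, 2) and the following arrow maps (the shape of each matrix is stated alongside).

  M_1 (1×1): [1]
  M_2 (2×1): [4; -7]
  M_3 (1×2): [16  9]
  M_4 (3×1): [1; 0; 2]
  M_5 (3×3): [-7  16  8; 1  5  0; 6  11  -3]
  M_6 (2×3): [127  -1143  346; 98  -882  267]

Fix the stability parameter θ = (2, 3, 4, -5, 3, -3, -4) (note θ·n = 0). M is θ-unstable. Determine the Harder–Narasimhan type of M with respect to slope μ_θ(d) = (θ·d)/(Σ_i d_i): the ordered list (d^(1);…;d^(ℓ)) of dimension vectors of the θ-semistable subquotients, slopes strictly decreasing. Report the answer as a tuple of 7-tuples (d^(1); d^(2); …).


Interval decomposition of M: I[1,6], I[3,3], I[5,7]^2.
HN type (ℓ=3): μ^(1)=4; μ^(2)=2/3; μ^(3)=-4/3

((0, 0, 1, 0, 0, 0, 0); (1, 1, 1, 1, 1, 1, 0); (0, 0, 0, 0, 2, 2, 2))


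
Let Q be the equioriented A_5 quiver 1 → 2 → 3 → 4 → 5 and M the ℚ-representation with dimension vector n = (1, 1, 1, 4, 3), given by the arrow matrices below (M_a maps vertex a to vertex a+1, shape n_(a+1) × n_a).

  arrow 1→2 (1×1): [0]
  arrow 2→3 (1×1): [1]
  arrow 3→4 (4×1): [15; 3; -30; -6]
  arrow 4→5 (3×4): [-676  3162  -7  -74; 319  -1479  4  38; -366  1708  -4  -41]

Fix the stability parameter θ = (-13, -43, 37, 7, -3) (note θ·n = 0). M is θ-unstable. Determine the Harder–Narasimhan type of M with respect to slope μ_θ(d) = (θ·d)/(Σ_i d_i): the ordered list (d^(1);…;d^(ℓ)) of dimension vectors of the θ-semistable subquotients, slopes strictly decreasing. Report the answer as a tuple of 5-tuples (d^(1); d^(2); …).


Barcode: M ≅ I[1,1], I[2,4], I[4,5]^3. HN layers by μ_θ (4 steps, strictly decreasing):
  μ^(1)=22; μ^(2)=2; μ^(3)=-13; μ^(4)=-43

((0, 0, 1, 1, 0); (0, 0, 0, 3, 3); (1, 0, 0, 0, 0); (0, 1, 0, 0, 0))


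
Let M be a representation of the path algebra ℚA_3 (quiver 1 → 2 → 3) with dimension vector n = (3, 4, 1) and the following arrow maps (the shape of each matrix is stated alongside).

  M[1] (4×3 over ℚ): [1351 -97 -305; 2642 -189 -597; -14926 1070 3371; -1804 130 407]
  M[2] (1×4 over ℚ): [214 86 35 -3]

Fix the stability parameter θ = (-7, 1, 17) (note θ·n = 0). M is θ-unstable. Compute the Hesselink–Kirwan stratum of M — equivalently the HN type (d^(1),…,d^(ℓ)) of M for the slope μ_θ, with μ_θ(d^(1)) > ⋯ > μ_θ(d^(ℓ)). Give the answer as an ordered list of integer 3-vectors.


Barcode: M ≅ I[1,2]^2, I[1,3], I[2,2]. HN layers by μ_θ (3 steps, strictly decreasing):
  μ^(1)=17; μ^(2)=1; μ^(3)=-7

((0, 0, 1); (0, 4, 0); (3, 0, 0))


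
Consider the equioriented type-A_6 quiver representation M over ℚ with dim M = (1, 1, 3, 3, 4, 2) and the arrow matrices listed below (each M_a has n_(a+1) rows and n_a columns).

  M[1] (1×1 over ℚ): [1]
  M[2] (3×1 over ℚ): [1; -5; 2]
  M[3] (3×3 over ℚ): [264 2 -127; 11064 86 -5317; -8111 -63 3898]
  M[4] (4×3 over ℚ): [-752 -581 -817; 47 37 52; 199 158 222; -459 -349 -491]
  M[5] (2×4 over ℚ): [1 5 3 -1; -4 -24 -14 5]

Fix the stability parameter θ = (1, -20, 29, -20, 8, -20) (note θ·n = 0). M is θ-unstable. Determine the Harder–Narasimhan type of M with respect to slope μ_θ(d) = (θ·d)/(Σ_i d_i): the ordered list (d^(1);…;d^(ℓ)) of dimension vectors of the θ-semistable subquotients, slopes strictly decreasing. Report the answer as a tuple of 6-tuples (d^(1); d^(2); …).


Via rank(M_{q-1}∘⋯∘M_p): M ≅ I[1,3], I[3,6]^2, I[4,5], I[5,5].
μ_θ-semistable layers: μ^(1)=29; μ^(2)=8; μ^(3)=-3/4; μ^(4)=-19/2; μ^(5)=-20

((0, 0, 1, 0, 0, 0); (0, 0, 0, 0, 2, 0); (0, 0, 2, 2, 2, 2); (1, 1, 0, 0, 0, 0); (0, 0, 0, 1, 0, 0))


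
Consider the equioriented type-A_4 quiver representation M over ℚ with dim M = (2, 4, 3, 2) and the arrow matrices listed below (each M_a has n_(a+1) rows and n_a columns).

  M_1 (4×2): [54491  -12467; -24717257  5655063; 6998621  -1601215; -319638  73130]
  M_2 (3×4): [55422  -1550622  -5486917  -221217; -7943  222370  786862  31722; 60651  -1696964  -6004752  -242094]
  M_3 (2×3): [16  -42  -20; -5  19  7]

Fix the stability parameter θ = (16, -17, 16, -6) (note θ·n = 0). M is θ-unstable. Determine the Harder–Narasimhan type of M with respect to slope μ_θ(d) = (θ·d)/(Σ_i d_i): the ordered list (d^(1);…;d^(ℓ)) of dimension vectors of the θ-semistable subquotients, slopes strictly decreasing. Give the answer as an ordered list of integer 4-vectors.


Interval decomposition of M: I[1,4]^2, I[2,2], I[2,3].
HN type (ℓ=4): μ^(1)=16; μ^(2)=5; μ^(3)=-1/2; μ^(4)=-17

((0, 0, 1, 0); (0, 0, 2, 2); (2, 2, 0, 0); (0, 2, 0, 0))


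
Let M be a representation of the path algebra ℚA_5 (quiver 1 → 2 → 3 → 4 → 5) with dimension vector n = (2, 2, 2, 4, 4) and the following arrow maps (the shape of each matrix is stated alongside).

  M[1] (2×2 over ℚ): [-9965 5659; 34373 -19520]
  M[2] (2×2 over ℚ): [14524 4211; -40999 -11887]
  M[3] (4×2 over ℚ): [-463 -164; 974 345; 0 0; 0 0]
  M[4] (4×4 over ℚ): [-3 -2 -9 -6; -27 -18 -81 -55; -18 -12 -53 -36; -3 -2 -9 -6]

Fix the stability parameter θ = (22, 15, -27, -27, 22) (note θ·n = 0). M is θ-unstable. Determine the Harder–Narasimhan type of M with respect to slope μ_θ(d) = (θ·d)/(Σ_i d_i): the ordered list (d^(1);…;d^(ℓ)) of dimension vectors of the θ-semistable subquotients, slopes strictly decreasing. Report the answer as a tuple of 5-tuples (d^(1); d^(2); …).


Barcode: M ≅ I[1,4], I[1,5], I[4,5]^2, I[5,5]. HN layers by μ_θ (3 steps, strictly decreasing):
  μ^(1)=22; μ^(2)=-17/4; μ^(3)=-27

((0, 0, 0, 0, 4); (2, 2, 2, 2, 0); (0, 0, 0, 2, 0))


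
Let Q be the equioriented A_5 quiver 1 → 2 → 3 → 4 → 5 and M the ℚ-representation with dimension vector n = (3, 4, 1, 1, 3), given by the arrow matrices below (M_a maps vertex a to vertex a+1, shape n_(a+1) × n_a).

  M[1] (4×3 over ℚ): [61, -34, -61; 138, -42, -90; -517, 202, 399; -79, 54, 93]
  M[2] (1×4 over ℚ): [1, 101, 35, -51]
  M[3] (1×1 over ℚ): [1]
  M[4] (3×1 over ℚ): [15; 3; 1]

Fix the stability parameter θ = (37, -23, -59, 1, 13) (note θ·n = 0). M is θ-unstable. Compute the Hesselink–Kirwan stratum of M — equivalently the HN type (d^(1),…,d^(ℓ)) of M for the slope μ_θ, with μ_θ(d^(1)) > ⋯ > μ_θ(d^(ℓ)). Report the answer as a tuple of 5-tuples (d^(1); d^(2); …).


Via rank(M_{q-1}∘⋯∘M_p): M ≅ I[1,2]^2, I[1,5], I[2,2], I[5,5]^2.
μ_θ-semistable layers: μ^(1)=13; μ^(2)=7; μ^(3)=1; μ^(4)=-15; μ^(5)=-23

((0, 0, 0, 0, 3); (2, 2, 0, 0, 0); (0, 0, 0, 1, 0); (1, 1, 1, 0, 0); (0, 1, 0, 0, 0))


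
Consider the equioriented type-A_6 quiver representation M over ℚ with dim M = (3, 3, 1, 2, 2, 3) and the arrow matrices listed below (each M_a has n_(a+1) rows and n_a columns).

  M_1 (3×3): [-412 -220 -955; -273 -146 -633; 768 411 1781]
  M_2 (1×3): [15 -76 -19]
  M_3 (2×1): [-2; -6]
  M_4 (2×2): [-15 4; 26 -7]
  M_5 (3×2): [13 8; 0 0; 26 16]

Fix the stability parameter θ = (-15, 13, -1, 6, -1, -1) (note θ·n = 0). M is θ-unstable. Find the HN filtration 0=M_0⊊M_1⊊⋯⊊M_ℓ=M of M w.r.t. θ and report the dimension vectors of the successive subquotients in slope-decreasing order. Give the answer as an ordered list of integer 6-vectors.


Interval decomposition of M: I[1,2]^2, I[1,6], I[4,5], I[6,6]^2.
HN type (ℓ=5): μ^(1)=13; μ^(2)=16/5; μ^(3)=5/2; μ^(4)=-1; μ^(5)=-15

((0, 2, 0, 0, 0, 0); (0, 1, 1, 1, 1, 1); (0, 0, 0, 1, 1, 0); (0, 0, 0, 0, 0, 2); (3, 0, 0, 0, 0, 0))


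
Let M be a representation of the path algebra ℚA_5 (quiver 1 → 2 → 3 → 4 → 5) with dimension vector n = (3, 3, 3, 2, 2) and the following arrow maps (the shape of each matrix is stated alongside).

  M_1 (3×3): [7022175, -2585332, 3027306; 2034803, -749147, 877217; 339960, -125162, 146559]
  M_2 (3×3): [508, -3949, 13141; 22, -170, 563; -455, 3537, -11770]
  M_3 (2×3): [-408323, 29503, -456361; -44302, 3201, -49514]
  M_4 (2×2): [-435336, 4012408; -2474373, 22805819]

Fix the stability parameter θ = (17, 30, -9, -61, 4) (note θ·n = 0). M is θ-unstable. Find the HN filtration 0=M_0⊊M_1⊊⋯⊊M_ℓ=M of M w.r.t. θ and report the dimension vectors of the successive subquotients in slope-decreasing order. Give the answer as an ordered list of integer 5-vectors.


Via rank(M_{q-1}∘⋯∘M_p): M ≅ I[1,3], I[1,4], I[1,5], I[5,5].
μ_θ-semistable layers: μ^(1)=38/3; μ^(2)=4; μ^(3)=-23/4

((1, 1, 1, 0, 0); (0, 0, 0, 0, 2); (2, 2, 2, 2, 0))


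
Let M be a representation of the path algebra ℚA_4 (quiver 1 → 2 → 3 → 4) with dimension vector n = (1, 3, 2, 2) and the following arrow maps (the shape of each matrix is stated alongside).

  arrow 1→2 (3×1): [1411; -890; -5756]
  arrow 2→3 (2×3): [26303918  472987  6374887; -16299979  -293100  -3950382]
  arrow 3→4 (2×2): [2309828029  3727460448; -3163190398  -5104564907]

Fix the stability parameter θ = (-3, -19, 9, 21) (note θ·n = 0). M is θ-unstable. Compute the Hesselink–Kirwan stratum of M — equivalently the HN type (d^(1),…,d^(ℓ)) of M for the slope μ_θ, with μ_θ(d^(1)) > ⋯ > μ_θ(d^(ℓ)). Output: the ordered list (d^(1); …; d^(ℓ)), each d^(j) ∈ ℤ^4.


Via rank(M_{q-1}∘⋯∘M_p): M ≅ I[1,4], I[2,2], I[2,4].
μ_θ-semistable layers: μ^(1)=21; μ^(2)=9; μ^(3)=-11; μ^(4)=-19

((0, 0, 0, 2); (0, 0, 2, 0); (1, 1, 0, 0); (0, 2, 0, 0))


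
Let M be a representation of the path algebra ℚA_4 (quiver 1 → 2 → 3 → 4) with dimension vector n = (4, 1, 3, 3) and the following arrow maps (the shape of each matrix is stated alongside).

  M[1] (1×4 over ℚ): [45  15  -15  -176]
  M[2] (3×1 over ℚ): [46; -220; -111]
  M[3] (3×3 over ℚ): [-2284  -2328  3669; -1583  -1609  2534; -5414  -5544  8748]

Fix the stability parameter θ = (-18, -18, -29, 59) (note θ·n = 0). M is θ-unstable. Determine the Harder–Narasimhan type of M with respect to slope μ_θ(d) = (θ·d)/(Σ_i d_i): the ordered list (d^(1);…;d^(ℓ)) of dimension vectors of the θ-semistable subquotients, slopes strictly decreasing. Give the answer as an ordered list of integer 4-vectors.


Barcode: M ≅ I[1,1]^3, I[1,4], I[3,4]^2. HN layers by μ_θ (4 steps, strictly decreasing):
  μ^(1)=59; μ^(2)=-18; μ^(3)=-65/3; μ^(4)=-29

((0, 0, 0, 3); (3, 0, 0, 0); (1, 1, 1, 0); (0, 0, 2, 0))


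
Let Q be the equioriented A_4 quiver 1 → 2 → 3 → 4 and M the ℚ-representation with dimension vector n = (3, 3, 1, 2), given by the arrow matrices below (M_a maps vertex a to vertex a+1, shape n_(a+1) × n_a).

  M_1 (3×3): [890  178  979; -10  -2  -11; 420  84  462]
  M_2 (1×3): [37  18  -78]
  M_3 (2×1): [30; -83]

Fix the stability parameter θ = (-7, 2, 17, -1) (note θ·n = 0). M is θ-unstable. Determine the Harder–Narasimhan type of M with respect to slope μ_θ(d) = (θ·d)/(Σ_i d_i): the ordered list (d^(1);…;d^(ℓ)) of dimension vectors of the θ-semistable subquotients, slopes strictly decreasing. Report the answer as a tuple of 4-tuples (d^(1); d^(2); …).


Via rank(M_{q-1}∘⋯∘M_p): M ≅ I[1,1]^2, I[1,4], I[2,2]^2, I[4,4].
μ_θ-semistable layers: μ^(1)=8; μ^(2)=2; μ^(3)=-1; μ^(4)=-7

((0, 0, 1, 1); (0, 3, 0, 0); (0, 0, 0, 1); (3, 0, 0, 0))


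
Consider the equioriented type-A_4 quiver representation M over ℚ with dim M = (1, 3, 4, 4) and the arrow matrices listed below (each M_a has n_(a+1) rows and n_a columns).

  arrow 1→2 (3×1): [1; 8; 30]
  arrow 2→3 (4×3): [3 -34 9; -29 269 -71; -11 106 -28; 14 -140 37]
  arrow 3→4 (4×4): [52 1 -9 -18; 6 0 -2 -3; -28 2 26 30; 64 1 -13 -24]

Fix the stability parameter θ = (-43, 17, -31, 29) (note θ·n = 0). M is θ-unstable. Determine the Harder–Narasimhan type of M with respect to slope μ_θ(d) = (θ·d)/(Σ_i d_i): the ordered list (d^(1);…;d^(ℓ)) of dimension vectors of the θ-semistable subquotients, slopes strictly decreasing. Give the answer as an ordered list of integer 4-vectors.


Via rank(M_{q-1}∘⋯∘M_p): M ≅ I[1,3], I[2,4]^2, I[3,3], I[4,4]^2.
μ_θ-semistable layers: μ^(1)=29; μ^(2)=-7; μ^(3)=-31; μ^(4)=-43

((0, 0, 0, 4); (0, 3, 3, 0); (0, 0, 1, 0); (1, 0, 0, 0))


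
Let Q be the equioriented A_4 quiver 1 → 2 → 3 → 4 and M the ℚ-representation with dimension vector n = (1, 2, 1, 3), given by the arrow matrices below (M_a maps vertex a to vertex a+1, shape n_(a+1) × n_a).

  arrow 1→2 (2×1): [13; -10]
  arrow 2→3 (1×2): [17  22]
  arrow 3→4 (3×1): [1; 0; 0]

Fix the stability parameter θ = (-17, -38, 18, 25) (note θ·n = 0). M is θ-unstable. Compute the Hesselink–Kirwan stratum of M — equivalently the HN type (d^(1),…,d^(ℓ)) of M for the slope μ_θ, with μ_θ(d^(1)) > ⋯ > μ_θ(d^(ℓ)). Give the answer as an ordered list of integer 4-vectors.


Via rank(M_{q-1}∘⋯∘M_p): M ≅ I[1,4], I[2,2], I[4,4]^2.
μ_θ-semistable layers: μ^(1)=25; μ^(2)=18; μ^(3)=-55/2; μ^(4)=-38

((0, 0, 0, 3); (0, 0, 1, 0); (1, 1, 0, 0); (0, 1, 0, 0))


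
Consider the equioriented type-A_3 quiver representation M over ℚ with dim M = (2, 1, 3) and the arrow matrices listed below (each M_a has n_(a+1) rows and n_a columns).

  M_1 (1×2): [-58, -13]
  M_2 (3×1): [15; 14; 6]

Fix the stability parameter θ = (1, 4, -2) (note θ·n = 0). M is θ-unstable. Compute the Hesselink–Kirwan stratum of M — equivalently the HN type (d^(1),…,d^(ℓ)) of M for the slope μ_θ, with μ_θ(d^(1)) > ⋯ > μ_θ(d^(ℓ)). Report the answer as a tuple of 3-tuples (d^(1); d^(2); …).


Via rank(M_{q-1}∘⋯∘M_p): M ≅ I[1,1], I[1,3], I[3,3]^2.
μ_θ-semistable layers: μ^(1)=1; μ^(2)=-2

((2, 1, 1); (0, 0, 2))


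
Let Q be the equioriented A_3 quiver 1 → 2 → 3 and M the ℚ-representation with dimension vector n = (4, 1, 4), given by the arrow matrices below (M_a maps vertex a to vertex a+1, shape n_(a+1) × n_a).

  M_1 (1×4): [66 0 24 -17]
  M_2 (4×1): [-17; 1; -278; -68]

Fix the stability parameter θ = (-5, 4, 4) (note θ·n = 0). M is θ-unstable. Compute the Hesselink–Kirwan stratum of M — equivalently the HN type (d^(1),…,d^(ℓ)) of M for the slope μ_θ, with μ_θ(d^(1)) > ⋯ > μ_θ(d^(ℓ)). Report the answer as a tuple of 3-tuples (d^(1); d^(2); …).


Barcode: M ≅ I[1,1]^3, I[1,3], I[3,3]^3. HN layers by μ_θ (2 steps, strictly decreasing):
  μ^(1)=4; μ^(2)=-5

((0, 1, 4); (4, 0, 0))


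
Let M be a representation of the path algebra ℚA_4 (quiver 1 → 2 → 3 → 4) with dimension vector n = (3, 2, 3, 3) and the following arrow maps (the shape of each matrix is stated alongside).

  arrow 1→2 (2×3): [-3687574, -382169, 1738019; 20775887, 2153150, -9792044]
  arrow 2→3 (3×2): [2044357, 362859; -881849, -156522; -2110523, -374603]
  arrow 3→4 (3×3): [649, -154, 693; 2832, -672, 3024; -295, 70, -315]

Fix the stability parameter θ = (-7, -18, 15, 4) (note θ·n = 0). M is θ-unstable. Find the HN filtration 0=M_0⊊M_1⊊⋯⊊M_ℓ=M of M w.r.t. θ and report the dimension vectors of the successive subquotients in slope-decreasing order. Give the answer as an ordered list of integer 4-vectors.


Barcode: M ≅ I[1,1], I[1,3]^2, I[3,4], I[4,4]^2. HN layers by μ_θ (5 steps, strictly decreasing):
  μ^(1)=15; μ^(2)=19/2; μ^(3)=4; μ^(4)=-7; μ^(5)=-25/2

((0, 0, 2, 0); (0, 0, 1, 1); (0, 0, 0, 2); (1, 0, 0, 0); (2, 2, 0, 0))


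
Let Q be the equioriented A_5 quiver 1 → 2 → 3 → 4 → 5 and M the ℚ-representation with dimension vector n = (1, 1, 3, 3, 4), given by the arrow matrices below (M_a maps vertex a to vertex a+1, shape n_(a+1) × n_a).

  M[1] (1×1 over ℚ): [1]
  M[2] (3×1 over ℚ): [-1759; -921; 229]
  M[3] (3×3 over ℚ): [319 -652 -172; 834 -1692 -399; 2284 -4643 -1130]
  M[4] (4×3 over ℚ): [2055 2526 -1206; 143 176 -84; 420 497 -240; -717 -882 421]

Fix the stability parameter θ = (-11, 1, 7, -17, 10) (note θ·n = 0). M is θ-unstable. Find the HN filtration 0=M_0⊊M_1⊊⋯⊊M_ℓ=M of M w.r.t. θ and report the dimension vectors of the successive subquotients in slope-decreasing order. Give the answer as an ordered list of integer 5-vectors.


Barcode: M ≅ I[1,5], I[3,5]^2, I[5,5]. HN layers by μ_θ (4 steps, strictly decreasing):
  μ^(1)=10; μ^(2)=-3; μ^(3)=-5; μ^(4)=-11

((0, 0, 0, 0, 4); (0, 1, 1, 1, 0); (0, 0, 2, 2, 0); (1, 0, 0, 0, 0))


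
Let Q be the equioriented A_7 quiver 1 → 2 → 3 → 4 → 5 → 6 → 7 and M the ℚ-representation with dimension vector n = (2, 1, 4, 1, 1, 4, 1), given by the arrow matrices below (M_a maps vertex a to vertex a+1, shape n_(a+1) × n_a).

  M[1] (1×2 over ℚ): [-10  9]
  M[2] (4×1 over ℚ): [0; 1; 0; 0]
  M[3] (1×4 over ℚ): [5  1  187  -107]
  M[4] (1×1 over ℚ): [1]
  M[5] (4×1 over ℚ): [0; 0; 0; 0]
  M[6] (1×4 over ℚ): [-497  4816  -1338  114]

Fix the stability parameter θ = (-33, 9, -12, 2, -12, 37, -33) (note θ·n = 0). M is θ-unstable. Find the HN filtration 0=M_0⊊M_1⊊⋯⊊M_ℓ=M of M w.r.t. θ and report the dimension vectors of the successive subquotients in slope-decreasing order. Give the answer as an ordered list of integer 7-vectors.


Barcode: M ≅ I[1,1], I[1,5], I[3,3]^3, I[6,6]^3, I[6,7]. HN layers by μ_θ (5 steps, strictly decreasing):
  μ^(1)=37; μ^(2)=2; μ^(3)=-13/4; μ^(4)=-12; μ^(5)=-33

((0, 0, 0, 0, 0, 3, 0); (0, 0, 0, 0, 0, 1, 1); (0, 1, 1, 1, 1, 0, 0); (0, 0, 3, 0, 0, 0, 0); (2, 0, 0, 0, 0, 0, 0))


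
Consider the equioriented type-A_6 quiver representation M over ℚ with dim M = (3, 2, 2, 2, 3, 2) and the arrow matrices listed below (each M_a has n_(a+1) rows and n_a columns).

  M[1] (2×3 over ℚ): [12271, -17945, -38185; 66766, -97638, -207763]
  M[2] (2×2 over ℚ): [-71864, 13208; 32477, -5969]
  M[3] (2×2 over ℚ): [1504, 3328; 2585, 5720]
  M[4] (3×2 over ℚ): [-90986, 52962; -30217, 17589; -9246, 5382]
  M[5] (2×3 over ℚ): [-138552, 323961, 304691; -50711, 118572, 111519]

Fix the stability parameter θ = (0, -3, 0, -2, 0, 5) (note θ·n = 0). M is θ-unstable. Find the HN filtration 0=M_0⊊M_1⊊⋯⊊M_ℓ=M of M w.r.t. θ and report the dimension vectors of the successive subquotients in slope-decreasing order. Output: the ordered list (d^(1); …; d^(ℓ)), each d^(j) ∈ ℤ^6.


Via rank(M_{q-1}∘⋯∘M_p): M ≅ I[1,1], I[1,2], I[1,3], I[3,6], I[4,4], I[5,5], I[5,6].
μ_θ-semistable layers: μ^(1)=5; μ^(2)=0; μ^(3)=-1; μ^(4)=-3/2; μ^(5)=-2

((0, 0, 0, 0, 0, 2); (1, 0, 1, 0, 3, 0); (0, 0, 1, 1, 0, 0); (2, 2, 0, 0, 0, 0); (0, 0, 0, 1, 0, 0))


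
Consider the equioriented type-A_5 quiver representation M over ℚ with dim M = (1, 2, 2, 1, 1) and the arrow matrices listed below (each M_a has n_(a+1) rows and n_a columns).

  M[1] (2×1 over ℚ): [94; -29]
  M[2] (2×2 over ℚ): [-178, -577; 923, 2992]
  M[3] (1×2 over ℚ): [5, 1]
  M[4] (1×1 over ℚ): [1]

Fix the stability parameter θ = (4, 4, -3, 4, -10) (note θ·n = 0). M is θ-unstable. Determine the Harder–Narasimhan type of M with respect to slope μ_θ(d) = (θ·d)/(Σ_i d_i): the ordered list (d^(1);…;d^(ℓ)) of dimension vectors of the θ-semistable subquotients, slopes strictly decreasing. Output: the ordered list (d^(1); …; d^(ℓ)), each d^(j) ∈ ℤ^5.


Interval decomposition of M: I[1,5], I[2,3].
HN type (ℓ=2): μ^(1)=1/2; μ^(2)=-1/5

((0, 1, 1, 0, 0); (1, 1, 1, 1, 1))


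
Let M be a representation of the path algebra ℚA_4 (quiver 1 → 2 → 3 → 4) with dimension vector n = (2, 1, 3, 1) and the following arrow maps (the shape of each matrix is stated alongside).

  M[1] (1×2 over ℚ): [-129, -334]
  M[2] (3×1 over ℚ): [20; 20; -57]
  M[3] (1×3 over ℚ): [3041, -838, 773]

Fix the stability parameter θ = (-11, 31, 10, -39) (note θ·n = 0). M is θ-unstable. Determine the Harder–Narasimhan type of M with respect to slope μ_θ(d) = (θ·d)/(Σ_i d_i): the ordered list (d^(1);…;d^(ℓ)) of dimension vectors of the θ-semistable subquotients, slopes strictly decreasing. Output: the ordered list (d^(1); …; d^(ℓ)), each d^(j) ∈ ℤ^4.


Interval decomposition of M: I[1,1], I[1,4], I[3,3]^2.
HN type (ℓ=3): μ^(1)=10; μ^(2)=2/3; μ^(3)=-11

((0, 0, 2, 0); (0, 1, 1, 1); (2, 0, 0, 0))


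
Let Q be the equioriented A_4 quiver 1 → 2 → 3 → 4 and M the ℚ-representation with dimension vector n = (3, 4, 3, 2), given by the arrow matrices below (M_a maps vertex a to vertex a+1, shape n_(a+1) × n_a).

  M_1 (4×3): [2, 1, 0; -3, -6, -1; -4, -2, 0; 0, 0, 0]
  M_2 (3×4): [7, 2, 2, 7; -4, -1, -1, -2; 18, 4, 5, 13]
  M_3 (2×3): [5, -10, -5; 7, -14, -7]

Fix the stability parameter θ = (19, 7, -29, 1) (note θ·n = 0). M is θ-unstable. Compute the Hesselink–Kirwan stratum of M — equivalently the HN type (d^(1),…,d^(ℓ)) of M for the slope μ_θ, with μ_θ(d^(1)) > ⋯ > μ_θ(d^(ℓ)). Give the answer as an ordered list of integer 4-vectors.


Barcode: M ≅ I[1,1], I[1,3], I[1,4], I[2,2], I[2,3], I[4,4]. HN layers by μ_θ (5 steps, strictly decreasing):
  μ^(1)=19; μ^(2)=7; μ^(3)=1; μ^(4)=-1; μ^(5)=-11

((1, 0, 0, 0); (0, 1, 0, 0); (0, 0, 0, 2); (2, 2, 2, 0); (0, 1, 1, 0))


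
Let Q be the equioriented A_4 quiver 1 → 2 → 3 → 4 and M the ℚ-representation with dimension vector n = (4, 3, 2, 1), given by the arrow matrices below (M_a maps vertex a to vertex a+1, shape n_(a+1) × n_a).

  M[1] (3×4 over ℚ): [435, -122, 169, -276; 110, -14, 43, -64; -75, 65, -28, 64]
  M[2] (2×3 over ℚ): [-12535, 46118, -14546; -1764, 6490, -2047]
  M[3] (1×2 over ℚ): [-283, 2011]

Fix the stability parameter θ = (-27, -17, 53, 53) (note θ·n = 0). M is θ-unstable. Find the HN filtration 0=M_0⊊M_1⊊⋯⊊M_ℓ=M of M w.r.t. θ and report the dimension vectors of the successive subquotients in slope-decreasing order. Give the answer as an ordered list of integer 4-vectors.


Via rank(M_{q-1}∘⋯∘M_p): M ≅ I[1,1], I[1,2], I[1,3], I[1,4].
μ_θ-semistable layers: μ^(1)=53; μ^(2)=-17; μ^(3)=-27

((0, 0, 2, 1); (0, 3, 0, 0); (4, 0, 0, 0))


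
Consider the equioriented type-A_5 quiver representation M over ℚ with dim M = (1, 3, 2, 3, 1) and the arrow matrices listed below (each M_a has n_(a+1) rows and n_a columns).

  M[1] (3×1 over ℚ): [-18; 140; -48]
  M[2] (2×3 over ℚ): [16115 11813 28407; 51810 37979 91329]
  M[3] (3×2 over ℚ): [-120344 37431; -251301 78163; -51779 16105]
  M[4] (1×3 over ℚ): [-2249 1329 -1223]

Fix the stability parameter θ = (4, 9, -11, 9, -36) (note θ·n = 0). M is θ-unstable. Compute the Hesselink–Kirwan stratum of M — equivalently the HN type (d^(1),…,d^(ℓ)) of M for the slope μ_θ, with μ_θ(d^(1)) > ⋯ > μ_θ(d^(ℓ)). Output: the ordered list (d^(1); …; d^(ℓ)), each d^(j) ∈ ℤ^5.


Via rank(M_{q-1}∘⋯∘M_p): M ≅ I[1,4], I[2,2], I[2,5], I[4,4].
μ_θ-semistable layers: μ^(1)=9; μ^(2)=2/3; μ^(3)=-29/4

((0, 1, 0, 2, 0); (1, 1, 1, 0, 0); (0, 1, 1, 1, 1))


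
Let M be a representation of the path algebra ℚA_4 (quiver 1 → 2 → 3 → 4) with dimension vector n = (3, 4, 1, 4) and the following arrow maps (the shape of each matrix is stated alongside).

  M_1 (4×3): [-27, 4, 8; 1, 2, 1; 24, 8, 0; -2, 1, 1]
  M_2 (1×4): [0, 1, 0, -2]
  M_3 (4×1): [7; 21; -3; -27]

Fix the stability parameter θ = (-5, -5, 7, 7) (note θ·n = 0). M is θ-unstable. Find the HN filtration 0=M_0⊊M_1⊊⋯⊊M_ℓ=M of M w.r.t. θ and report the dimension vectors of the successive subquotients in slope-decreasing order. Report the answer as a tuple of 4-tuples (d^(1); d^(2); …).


Interval decomposition of M: I[1,2]^2, I[1,4], I[2,2], I[4,4]^3.
HN type (ℓ=2): μ^(1)=7; μ^(2)=-5

((0, 0, 1, 4); (3, 4, 0, 0))


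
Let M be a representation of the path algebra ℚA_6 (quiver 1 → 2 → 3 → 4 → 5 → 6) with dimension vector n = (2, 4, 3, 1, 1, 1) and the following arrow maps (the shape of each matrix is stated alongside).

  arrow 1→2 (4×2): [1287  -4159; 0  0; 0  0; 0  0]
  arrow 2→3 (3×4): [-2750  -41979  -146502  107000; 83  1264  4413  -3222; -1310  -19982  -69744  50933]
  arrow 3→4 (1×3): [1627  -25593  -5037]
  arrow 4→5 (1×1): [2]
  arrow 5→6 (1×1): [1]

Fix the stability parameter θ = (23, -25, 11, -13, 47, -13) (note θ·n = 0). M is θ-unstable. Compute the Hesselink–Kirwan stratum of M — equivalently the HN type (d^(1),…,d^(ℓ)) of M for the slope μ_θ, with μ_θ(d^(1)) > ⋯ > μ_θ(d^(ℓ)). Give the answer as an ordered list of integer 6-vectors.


Barcode: M ≅ I[1,1], I[1,6], I[2,2], I[2,3]^2. HN layers by μ_θ (5 steps, strictly decreasing):
  μ^(1)=23; μ^(2)=17; μ^(3)=11; μ^(4)=-1; μ^(5)=-25

((1, 0, 0, 0, 0, 0); (0, 0, 0, 0, 1, 1); (0, 0, 2, 0, 0, 0); (1, 1, 1, 1, 0, 0); (0, 3, 0, 0, 0, 0))


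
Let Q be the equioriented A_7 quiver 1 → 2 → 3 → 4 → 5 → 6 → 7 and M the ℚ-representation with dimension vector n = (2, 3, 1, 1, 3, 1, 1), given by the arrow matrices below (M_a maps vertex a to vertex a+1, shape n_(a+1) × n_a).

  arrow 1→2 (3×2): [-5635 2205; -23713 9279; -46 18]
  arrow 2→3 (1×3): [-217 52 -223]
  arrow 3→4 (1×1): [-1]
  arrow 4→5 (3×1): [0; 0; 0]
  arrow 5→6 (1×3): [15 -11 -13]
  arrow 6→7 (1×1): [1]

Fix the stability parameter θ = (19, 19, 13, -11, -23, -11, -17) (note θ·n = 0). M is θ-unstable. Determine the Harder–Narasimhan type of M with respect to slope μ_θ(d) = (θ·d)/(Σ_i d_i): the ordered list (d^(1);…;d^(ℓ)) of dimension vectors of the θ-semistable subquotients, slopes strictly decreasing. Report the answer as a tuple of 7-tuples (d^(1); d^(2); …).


Via rank(M_{q-1}∘⋯∘M_p): M ≅ I[1,1], I[1,4], I[2,2]^2, I[5,5]^2, I[5,7].
μ_θ-semistable layers: μ^(1)=19; μ^(2)=10; μ^(3)=-14; μ^(4)=-23

((1, 2, 0, 0, 0, 0, 0); (1, 1, 1, 1, 0, 0, 0); (0, 0, 0, 0, 0, 1, 1); (0, 0, 0, 0, 3, 0, 0))


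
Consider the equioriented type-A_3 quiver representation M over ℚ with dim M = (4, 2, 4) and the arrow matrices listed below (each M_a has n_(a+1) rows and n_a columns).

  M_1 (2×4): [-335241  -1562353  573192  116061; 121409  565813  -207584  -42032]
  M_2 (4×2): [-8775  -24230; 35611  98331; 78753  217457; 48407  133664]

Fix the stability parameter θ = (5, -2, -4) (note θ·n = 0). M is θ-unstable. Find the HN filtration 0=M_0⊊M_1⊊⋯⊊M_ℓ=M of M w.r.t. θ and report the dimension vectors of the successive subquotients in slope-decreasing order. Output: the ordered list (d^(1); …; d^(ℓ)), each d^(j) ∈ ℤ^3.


Interval decomposition of M: I[1,1]^2, I[1,3]^2, I[3,3]^2.
HN type (ℓ=3): μ^(1)=5; μ^(2)=-1/3; μ^(3)=-4

((2, 0, 0); (2, 2, 2); (0, 0, 2))


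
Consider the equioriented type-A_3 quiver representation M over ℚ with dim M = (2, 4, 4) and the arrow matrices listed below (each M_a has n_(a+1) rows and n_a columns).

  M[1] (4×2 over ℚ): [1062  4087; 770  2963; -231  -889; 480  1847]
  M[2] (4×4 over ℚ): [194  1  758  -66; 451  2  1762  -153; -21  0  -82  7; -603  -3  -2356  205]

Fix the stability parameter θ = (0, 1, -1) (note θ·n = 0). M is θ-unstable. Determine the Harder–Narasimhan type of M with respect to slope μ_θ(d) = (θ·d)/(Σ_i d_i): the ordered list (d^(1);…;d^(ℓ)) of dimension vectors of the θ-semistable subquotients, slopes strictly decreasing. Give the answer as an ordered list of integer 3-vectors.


Barcode: M ≅ I[1,2], I[1,3], I[2,2], I[2,3], I[3,3]^2. HN layers by μ_θ (3 steps, strictly decreasing):
  μ^(1)=1; μ^(2)=0; μ^(3)=-1

((0, 2, 0); (2, 2, 2); (0, 0, 2))


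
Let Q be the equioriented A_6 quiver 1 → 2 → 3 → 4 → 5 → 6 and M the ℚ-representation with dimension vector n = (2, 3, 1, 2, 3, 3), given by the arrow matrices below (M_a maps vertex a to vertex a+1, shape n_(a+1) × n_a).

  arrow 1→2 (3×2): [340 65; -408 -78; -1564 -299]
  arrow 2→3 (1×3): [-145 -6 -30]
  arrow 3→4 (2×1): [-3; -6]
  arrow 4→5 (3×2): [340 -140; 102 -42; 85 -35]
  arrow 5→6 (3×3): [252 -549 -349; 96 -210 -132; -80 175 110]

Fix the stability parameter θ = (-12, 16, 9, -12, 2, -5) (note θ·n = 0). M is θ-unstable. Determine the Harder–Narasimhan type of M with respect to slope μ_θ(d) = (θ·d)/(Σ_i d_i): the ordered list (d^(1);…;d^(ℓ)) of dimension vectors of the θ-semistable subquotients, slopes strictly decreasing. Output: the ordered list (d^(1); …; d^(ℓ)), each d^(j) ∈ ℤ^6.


Interval decomposition of M: I[1,1], I[1,6], I[2,2]^2, I[4,4], I[5,5], I[5,6], I[6,6].
HN type (ℓ=5): μ^(1)=16; μ^(2)=2; μ^(3)=-3/2; μ^(4)=-5; μ^(5)=-12

((0, 2, 0, 0, 0, 0); (0, 1, 1, 1, 2, 1); (0, 0, 0, 0, 1, 1); (0, 0, 0, 0, 0, 1); (2, 0, 0, 1, 0, 0))


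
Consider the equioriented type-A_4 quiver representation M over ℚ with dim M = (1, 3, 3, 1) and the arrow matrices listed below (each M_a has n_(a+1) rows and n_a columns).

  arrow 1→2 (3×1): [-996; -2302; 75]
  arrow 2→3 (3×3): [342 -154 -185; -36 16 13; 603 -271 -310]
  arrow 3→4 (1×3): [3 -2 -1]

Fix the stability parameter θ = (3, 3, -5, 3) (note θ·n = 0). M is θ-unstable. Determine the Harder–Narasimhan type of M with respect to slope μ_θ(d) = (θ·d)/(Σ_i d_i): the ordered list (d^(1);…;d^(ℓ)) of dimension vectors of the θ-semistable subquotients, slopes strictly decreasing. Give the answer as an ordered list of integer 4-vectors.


Barcode: M ≅ I[1,4], I[2,2], I[2,3], I[3,3]. HN layers by μ_θ (4 steps, strictly decreasing):
  μ^(1)=3; μ^(2)=1/3; μ^(3)=-1; μ^(4)=-5

((0, 1, 0, 1); (1, 1, 1, 0); (0, 1, 1, 0); (0, 0, 1, 0))


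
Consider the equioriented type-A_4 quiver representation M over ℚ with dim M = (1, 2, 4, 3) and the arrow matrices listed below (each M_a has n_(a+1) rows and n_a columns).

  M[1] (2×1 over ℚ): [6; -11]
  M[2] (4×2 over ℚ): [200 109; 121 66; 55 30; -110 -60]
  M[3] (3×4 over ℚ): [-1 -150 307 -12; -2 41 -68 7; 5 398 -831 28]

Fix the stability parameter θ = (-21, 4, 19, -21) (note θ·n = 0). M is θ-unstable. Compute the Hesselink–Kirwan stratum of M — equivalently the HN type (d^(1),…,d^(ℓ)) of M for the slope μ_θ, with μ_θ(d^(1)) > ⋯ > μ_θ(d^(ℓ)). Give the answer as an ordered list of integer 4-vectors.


Interval decomposition of M: I[1,4], I[2,4], I[3,3]^2, I[4,4].
HN type (ℓ=3): μ^(1)=19; μ^(2)=2/3; μ^(3)=-21

((0, 0, 2, 0); (0, 2, 2, 2); (1, 0, 0, 1))


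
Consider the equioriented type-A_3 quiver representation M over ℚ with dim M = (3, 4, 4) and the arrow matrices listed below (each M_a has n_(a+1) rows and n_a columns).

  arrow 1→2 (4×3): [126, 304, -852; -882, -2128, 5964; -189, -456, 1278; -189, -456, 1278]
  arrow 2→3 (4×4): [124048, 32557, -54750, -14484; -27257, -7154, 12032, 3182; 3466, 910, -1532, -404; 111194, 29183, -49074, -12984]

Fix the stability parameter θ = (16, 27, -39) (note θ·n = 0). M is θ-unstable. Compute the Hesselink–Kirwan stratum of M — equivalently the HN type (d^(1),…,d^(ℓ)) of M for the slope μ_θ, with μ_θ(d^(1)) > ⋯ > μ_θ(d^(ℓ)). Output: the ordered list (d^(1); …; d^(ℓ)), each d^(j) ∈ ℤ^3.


Barcode: M ≅ I[1,1]^2, I[1,2], I[2,2], I[2,3]^2, I[3,3]^2. HN layers by μ_θ (4 steps, strictly decreasing):
  μ^(1)=27; μ^(2)=16; μ^(3)=-6; μ^(4)=-39

((0, 2, 0); (3, 0, 0); (0, 2, 2); (0, 0, 2))


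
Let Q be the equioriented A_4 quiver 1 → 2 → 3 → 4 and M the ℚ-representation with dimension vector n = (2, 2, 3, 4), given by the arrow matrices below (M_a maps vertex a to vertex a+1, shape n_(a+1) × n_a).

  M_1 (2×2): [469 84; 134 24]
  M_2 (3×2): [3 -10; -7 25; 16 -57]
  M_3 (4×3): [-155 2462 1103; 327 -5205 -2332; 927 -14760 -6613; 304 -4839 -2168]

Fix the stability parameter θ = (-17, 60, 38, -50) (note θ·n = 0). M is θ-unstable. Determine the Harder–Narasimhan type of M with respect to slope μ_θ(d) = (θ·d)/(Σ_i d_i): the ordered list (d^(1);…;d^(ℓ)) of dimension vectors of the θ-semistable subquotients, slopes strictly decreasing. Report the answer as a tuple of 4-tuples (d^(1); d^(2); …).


Barcode: M ≅ I[1,1], I[1,4], I[2,4], I[3,4], I[4,4]. HN layers by μ_θ (4 steps, strictly decreasing):
  μ^(1)=16; μ^(2)=-6; μ^(3)=-17; μ^(4)=-50

((0, 2, 2, 2); (0, 0, 1, 1); (2, 0, 0, 0); (0, 0, 0, 1))


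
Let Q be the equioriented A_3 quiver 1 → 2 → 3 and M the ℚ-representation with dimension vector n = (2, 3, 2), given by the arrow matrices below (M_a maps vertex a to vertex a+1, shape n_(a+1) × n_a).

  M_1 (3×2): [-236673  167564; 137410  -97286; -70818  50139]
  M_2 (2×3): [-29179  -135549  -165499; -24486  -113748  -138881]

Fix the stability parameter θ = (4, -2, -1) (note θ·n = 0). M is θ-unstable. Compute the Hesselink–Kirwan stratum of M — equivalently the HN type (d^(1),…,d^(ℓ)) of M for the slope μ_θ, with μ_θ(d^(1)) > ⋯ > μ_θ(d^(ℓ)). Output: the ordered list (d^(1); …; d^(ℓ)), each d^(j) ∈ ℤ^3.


Interval decomposition of M: I[1,3]^2, I[2,2].
HN type (ℓ=2): μ^(1)=1/3; μ^(2)=-2

((2, 2, 2); (0, 1, 0))


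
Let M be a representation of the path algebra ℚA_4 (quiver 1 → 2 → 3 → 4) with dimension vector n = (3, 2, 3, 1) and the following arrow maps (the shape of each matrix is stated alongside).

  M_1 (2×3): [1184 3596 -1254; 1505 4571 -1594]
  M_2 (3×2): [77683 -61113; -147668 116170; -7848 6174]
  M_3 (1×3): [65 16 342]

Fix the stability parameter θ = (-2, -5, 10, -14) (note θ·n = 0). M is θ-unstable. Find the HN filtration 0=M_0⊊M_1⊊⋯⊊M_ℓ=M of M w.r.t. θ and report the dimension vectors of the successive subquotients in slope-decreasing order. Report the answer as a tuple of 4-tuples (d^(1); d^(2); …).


Via rank(M_{q-1}∘⋯∘M_p): M ≅ I[1,1], I[1,3], I[1,4], I[3,3].
μ_θ-semistable layers: μ^(1)=10; μ^(2)=-2; μ^(3)=-7/2

((0, 0, 2, 0); (1, 0, 1, 1); (2, 2, 0, 0))


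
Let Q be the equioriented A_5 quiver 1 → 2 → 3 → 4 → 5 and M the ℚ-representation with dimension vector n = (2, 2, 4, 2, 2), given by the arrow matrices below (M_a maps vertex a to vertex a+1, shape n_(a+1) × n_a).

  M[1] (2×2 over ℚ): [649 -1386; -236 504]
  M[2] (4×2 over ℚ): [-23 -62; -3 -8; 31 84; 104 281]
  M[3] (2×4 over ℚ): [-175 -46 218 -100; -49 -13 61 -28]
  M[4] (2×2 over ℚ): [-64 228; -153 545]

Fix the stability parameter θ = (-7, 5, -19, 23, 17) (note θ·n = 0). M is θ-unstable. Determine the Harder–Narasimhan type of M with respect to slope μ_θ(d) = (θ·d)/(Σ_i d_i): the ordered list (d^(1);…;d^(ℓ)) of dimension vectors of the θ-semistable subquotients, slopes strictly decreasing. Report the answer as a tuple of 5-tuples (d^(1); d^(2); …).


Via rank(M_{q-1}∘⋯∘M_p): M ≅ I[1,1], I[1,5], I[2,5], I[3,3]^2.
μ_θ-semistable layers: μ^(1)=20; μ^(2)=-7; μ^(3)=-19

((0, 0, 0, 2, 2); (2, 2, 2, 0, 0); (0, 0, 2, 0, 0))


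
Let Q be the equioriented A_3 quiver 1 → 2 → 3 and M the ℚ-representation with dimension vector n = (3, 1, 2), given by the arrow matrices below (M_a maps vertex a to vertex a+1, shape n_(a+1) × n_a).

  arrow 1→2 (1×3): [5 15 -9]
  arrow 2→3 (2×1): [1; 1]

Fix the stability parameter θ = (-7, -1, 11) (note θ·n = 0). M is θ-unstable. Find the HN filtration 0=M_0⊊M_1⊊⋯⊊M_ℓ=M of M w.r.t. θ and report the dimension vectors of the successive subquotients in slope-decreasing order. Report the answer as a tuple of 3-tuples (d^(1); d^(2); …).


Via rank(M_{q-1}∘⋯∘M_p): M ≅ I[1,1]^2, I[1,3], I[3,3].
μ_θ-semistable layers: μ^(1)=11; μ^(2)=-1; μ^(3)=-7

((0, 0, 2); (0, 1, 0); (3, 0, 0))


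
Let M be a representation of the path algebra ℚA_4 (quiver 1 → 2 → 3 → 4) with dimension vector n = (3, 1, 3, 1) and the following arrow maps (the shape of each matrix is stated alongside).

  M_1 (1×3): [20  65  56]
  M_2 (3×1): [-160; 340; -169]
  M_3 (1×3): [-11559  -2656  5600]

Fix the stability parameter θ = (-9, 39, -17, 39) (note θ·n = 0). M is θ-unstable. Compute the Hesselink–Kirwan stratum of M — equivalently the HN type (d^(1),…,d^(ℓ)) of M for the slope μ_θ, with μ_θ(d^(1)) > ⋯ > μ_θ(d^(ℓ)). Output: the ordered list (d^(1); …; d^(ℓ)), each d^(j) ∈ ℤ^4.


Interval decomposition of M: I[1,1]^2, I[1,3], I[3,3], I[3,4].
HN type (ℓ=4): μ^(1)=39; μ^(2)=11; μ^(3)=-9; μ^(4)=-17

((0, 0, 0, 1); (0, 1, 1, 0); (3, 0, 0, 0); (0, 0, 2, 0))
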